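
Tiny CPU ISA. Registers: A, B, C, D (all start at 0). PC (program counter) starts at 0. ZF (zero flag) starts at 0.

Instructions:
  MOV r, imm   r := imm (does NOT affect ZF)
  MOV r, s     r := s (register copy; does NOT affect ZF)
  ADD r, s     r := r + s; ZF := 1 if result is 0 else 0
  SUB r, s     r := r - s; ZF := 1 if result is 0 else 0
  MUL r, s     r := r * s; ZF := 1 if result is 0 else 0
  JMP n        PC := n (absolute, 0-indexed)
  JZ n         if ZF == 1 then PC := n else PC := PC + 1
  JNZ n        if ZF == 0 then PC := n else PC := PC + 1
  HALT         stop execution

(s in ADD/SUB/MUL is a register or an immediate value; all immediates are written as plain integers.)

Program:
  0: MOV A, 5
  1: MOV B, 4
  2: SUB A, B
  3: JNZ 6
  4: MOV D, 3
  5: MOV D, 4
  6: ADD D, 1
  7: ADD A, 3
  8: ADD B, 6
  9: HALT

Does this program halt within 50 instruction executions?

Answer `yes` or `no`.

Answer: yes

Derivation:
Step 1: PC=0 exec 'MOV A, 5'. After: A=5 B=0 C=0 D=0 ZF=0 PC=1
Step 2: PC=1 exec 'MOV B, 4'. After: A=5 B=4 C=0 D=0 ZF=0 PC=2
Step 3: PC=2 exec 'SUB A, B'. After: A=1 B=4 C=0 D=0 ZF=0 PC=3
Step 4: PC=3 exec 'JNZ 6'. After: A=1 B=4 C=0 D=0 ZF=0 PC=6
Step 5: PC=6 exec 'ADD D, 1'. After: A=1 B=4 C=0 D=1 ZF=0 PC=7
Step 6: PC=7 exec 'ADD A, 3'. After: A=4 B=4 C=0 D=1 ZF=0 PC=8
Step 7: PC=8 exec 'ADD B, 6'. After: A=4 B=10 C=0 D=1 ZF=0 PC=9
Step 8: PC=9 exec 'HALT'. After: A=4 B=10 C=0 D=1 ZF=0 PC=9 HALTED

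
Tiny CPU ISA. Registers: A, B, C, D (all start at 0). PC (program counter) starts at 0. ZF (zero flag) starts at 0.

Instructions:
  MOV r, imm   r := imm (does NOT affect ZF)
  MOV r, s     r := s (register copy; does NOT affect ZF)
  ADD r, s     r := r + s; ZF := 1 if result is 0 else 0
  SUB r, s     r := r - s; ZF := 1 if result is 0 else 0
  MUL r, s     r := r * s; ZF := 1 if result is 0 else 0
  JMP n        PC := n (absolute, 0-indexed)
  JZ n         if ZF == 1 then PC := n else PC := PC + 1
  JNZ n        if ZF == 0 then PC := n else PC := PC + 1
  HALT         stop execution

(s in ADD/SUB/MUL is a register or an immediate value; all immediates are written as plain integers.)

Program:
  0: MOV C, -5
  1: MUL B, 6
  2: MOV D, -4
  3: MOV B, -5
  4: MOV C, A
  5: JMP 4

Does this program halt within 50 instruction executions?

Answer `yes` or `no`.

Answer: no

Derivation:
Step 1: PC=0 exec 'MOV C, -5'. After: A=0 B=0 C=-5 D=0 ZF=0 PC=1
Step 2: PC=1 exec 'MUL B, 6'. After: A=0 B=0 C=-5 D=0 ZF=1 PC=2
Step 3: PC=2 exec 'MOV D, -4'. After: A=0 B=0 C=-5 D=-4 ZF=1 PC=3
Step 4: PC=3 exec 'MOV B, -5'. After: A=0 B=-5 C=-5 D=-4 ZF=1 PC=4
Step 5: PC=4 exec 'MOV C, A'. After: A=0 B=-5 C=0 D=-4 ZF=1 PC=5
Step 6: PC=5 exec 'JMP 4'. After: A=0 B=-5 C=0 D=-4 ZF=1 PC=4
Step 7: PC=4 exec 'MOV C, A'. After: A=0 B=-5 C=0 D=-4 ZF=1 PC=5
State after step 7 equals state after step 5: the program is in a cycle of length 2 and will never halt.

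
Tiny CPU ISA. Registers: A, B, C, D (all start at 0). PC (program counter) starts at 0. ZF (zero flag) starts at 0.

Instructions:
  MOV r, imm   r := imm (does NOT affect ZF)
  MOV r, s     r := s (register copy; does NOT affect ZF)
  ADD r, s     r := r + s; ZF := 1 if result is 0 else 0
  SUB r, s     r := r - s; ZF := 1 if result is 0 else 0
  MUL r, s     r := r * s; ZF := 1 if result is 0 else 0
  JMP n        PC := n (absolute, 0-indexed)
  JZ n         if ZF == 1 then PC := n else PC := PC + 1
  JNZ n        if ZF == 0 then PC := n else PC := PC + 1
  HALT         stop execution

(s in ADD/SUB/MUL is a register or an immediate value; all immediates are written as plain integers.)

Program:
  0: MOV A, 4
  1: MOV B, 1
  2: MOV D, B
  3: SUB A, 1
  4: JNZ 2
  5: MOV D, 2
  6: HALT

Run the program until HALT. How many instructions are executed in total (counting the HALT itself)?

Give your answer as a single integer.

Step 1: PC=0 exec 'MOV A, 4'. After: A=4 B=0 C=0 D=0 ZF=0 PC=1
Step 2: PC=1 exec 'MOV B, 1'. After: A=4 B=1 C=0 D=0 ZF=0 PC=2
Step 3: PC=2 exec 'MOV D, B'. After: A=4 B=1 C=0 D=1 ZF=0 PC=3
Step 4: PC=3 exec 'SUB A, 1'. After: A=3 B=1 C=0 D=1 ZF=0 PC=4
Step 5: PC=4 exec 'JNZ 2'. After: A=3 B=1 C=0 D=1 ZF=0 PC=2
Step 6: PC=2 exec 'MOV D, B'. After: A=3 B=1 C=0 D=1 ZF=0 PC=3
Step 7: PC=3 exec 'SUB A, 1'. After: A=2 B=1 C=0 D=1 ZF=0 PC=4
Step 8: PC=4 exec 'JNZ 2'. After: A=2 B=1 C=0 D=1 ZF=0 PC=2
Step 9: PC=2 exec 'MOV D, B'. After: A=2 B=1 C=0 D=1 ZF=0 PC=3
Step 10: PC=3 exec 'SUB A, 1'. After: A=1 B=1 C=0 D=1 ZF=0 PC=4
Step 11: PC=4 exec 'JNZ 2'. After: A=1 B=1 C=0 D=1 ZF=0 PC=2
Step 12: PC=2 exec 'MOV D, B'. After: A=1 B=1 C=0 D=1 ZF=0 PC=3
Step 13: PC=3 exec 'SUB A, 1'. After: A=0 B=1 C=0 D=1 ZF=1 PC=4
Step 14: PC=4 exec 'JNZ 2'. After: A=0 B=1 C=0 D=1 ZF=1 PC=5
Step 15: PC=5 exec 'MOV D, 2'. After: A=0 B=1 C=0 D=2 ZF=1 PC=6
Step 16: PC=6 exec 'HALT'. After: A=0 B=1 C=0 D=2 ZF=1 PC=6 HALTED
Total instructions executed: 16

Answer: 16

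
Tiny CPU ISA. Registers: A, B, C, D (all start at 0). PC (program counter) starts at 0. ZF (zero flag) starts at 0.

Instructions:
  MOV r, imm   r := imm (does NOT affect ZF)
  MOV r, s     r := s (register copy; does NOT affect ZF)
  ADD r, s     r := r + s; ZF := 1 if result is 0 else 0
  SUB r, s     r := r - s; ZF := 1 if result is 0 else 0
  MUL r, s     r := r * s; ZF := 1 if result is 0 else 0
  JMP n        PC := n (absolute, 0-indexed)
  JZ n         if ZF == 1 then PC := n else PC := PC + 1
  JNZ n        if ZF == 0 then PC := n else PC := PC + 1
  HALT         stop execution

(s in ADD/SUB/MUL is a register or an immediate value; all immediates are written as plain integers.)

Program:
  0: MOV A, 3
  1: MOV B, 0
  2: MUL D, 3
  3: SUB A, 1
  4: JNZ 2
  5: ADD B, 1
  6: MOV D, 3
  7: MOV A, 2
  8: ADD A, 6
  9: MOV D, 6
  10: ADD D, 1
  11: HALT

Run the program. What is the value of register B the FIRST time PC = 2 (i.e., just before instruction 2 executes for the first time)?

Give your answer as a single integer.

Step 1: PC=0 exec 'MOV A, 3'. After: A=3 B=0 C=0 D=0 ZF=0 PC=1
Step 2: PC=1 exec 'MOV B, 0'. After: A=3 B=0 C=0 D=0 ZF=0 PC=2
First time PC=2: B=0

0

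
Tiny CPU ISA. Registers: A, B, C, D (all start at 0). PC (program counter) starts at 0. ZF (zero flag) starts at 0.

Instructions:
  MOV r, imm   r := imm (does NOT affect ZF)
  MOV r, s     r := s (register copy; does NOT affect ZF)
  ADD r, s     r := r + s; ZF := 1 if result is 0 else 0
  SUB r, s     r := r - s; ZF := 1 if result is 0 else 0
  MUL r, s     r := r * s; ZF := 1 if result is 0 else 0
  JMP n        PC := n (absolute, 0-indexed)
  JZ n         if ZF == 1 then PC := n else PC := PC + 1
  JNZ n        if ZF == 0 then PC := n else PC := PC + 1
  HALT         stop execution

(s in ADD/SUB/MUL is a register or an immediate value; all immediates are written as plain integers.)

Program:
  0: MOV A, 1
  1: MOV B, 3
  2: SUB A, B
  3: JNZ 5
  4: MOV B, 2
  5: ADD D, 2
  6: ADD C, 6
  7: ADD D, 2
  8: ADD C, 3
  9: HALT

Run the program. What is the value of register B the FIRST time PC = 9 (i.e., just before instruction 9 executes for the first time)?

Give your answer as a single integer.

Step 1: PC=0 exec 'MOV A, 1'. After: A=1 B=0 C=0 D=0 ZF=0 PC=1
Step 2: PC=1 exec 'MOV B, 3'. After: A=1 B=3 C=0 D=0 ZF=0 PC=2
Step 3: PC=2 exec 'SUB A, B'. After: A=-2 B=3 C=0 D=0 ZF=0 PC=3
Step 4: PC=3 exec 'JNZ 5'. After: A=-2 B=3 C=0 D=0 ZF=0 PC=5
Step 5: PC=5 exec 'ADD D, 2'. After: A=-2 B=3 C=0 D=2 ZF=0 PC=6
Step 6: PC=6 exec 'ADD C, 6'. After: A=-2 B=3 C=6 D=2 ZF=0 PC=7
Step 7: PC=7 exec 'ADD D, 2'. After: A=-2 B=3 C=6 D=4 ZF=0 PC=8
Step 8: PC=8 exec 'ADD C, 3'. After: A=-2 B=3 C=9 D=4 ZF=0 PC=9
First time PC=9: B=3

3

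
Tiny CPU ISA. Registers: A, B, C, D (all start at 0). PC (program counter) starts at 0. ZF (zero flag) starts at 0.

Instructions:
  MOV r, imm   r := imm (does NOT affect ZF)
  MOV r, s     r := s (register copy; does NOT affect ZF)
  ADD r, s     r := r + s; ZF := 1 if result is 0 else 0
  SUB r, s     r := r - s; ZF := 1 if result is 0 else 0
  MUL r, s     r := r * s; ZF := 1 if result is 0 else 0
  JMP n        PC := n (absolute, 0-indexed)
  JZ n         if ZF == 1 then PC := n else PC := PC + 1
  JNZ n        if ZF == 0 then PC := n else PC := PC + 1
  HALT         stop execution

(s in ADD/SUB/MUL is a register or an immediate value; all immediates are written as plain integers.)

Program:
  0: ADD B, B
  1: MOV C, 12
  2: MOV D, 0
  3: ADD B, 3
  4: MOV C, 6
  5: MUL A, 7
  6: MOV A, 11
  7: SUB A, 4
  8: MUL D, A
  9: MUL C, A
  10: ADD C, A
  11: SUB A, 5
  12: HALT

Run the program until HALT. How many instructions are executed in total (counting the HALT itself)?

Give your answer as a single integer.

Step 1: PC=0 exec 'ADD B, B'. After: A=0 B=0 C=0 D=0 ZF=1 PC=1
Step 2: PC=1 exec 'MOV C, 12'. After: A=0 B=0 C=12 D=0 ZF=1 PC=2
Step 3: PC=2 exec 'MOV D, 0'. After: A=0 B=0 C=12 D=0 ZF=1 PC=3
Step 4: PC=3 exec 'ADD B, 3'. After: A=0 B=3 C=12 D=0 ZF=0 PC=4
Step 5: PC=4 exec 'MOV C, 6'. After: A=0 B=3 C=6 D=0 ZF=0 PC=5
Step 6: PC=5 exec 'MUL A, 7'. After: A=0 B=3 C=6 D=0 ZF=1 PC=6
Step 7: PC=6 exec 'MOV A, 11'. After: A=11 B=3 C=6 D=0 ZF=1 PC=7
Step 8: PC=7 exec 'SUB A, 4'. After: A=7 B=3 C=6 D=0 ZF=0 PC=8
Step 9: PC=8 exec 'MUL D, A'. After: A=7 B=3 C=6 D=0 ZF=1 PC=9
Step 10: PC=9 exec 'MUL C, A'. After: A=7 B=3 C=42 D=0 ZF=0 PC=10
Step 11: PC=10 exec 'ADD C, A'. After: A=7 B=3 C=49 D=0 ZF=0 PC=11
Step 12: PC=11 exec 'SUB A, 5'. After: A=2 B=3 C=49 D=0 ZF=0 PC=12
Step 13: PC=12 exec 'HALT'. After: A=2 B=3 C=49 D=0 ZF=0 PC=12 HALTED
Total instructions executed: 13

Answer: 13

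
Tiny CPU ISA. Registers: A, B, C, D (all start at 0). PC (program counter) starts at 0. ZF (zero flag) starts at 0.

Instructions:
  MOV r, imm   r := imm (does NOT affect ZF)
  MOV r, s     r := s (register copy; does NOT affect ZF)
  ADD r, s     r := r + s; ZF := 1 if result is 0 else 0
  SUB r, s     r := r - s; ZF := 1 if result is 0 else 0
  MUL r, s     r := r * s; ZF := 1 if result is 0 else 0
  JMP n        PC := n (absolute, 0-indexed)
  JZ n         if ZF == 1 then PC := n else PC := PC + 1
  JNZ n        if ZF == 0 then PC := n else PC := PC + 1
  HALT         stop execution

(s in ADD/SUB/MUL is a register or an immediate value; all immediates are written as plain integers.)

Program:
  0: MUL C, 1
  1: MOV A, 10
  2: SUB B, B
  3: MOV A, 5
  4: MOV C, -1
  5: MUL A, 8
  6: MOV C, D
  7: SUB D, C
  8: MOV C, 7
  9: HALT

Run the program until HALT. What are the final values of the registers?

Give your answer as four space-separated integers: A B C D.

Step 1: PC=0 exec 'MUL C, 1'. After: A=0 B=0 C=0 D=0 ZF=1 PC=1
Step 2: PC=1 exec 'MOV A, 10'. After: A=10 B=0 C=0 D=0 ZF=1 PC=2
Step 3: PC=2 exec 'SUB B, B'. After: A=10 B=0 C=0 D=0 ZF=1 PC=3
Step 4: PC=3 exec 'MOV A, 5'. After: A=5 B=0 C=0 D=0 ZF=1 PC=4
Step 5: PC=4 exec 'MOV C, -1'. After: A=5 B=0 C=-1 D=0 ZF=1 PC=5
Step 6: PC=5 exec 'MUL A, 8'. After: A=40 B=0 C=-1 D=0 ZF=0 PC=6
Step 7: PC=6 exec 'MOV C, D'. After: A=40 B=0 C=0 D=0 ZF=0 PC=7
Step 8: PC=7 exec 'SUB D, C'. After: A=40 B=0 C=0 D=0 ZF=1 PC=8
Step 9: PC=8 exec 'MOV C, 7'. After: A=40 B=0 C=7 D=0 ZF=1 PC=9
Step 10: PC=9 exec 'HALT'. After: A=40 B=0 C=7 D=0 ZF=1 PC=9 HALTED

Answer: 40 0 7 0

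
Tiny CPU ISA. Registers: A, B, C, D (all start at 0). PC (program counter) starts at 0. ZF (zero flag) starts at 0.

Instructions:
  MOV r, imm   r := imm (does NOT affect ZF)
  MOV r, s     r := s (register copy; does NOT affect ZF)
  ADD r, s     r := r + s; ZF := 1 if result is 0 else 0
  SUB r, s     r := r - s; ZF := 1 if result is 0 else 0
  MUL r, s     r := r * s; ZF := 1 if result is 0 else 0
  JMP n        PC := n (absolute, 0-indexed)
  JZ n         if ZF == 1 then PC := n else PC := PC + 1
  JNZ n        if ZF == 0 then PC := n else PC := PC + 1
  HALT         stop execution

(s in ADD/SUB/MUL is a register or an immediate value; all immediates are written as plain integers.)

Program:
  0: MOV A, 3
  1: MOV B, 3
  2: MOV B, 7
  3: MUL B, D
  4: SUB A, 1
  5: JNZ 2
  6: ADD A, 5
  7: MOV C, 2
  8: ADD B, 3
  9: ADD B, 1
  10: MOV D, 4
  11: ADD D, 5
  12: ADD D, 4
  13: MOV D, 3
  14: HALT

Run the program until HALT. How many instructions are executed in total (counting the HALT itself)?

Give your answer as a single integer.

Step 1: PC=0 exec 'MOV A, 3'. After: A=3 B=0 C=0 D=0 ZF=0 PC=1
Step 2: PC=1 exec 'MOV B, 3'. After: A=3 B=3 C=0 D=0 ZF=0 PC=2
Step 3: PC=2 exec 'MOV B, 7'. After: A=3 B=7 C=0 D=0 ZF=0 PC=3
Step 4: PC=3 exec 'MUL B, D'. After: A=3 B=0 C=0 D=0 ZF=1 PC=4
Step 5: PC=4 exec 'SUB A, 1'. After: A=2 B=0 C=0 D=0 ZF=0 PC=5
Step 6: PC=5 exec 'JNZ 2'. After: A=2 B=0 C=0 D=0 ZF=0 PC=2
Step 7: PC=2 exec 'MOV B, 7'. After: A=2 B=7 C=0 D=0 ZF=0 PC=3
Step 8: PC=3 exec 'MUL B, D'. After: A=2 B=0 C=0 D=0 ZF=1 PC=4
Step 9: PC=4 exec 'SUB A, 1'. After: A=1 B=0 C=0 D=0 ZF=0 PC=5
Step 10: PC=5 exec 'JNZ 2'. After: A=1 B=0 C=0 D=0 ZF=0 PC=2
Step 11: PC=2 exec 'MOV B, 7'. After: A=1 B=7 C=0 D=0 ZF=0 PC=3
Step 12: PC=3 exec 'MUL B, D'. After: A=1 B=0 C=0 D=0 ZF=1 PC=4
Step 13: PC=4 exec 'SUB A, 1'. After: A=0 B=0 C=0 D=0 ZF=1 PC=5
Step 14: PC=5 exec 'JNZ 2'. After: A=0 B=0 C=0 D=0 ZF=1 PC=6
Step 15: PC=6 exec 'ADD A, 5'. After: A=5 B=0 C=0 D=0 ZF=0 PC=7
Step 16: PC=7 exec 'MOV C, 2'. After: A=5 B=0 C=2 D=0 ZF=0 PC=8
Step 17: PC=8 exec 'ADD B, 3'. After: A=5 B=3 C=2 D=0 ZF=0 PC=9
Step 18: PC=9 exec 'ADD B, 1'. After: A=5 B=4 C=2 D=0 ZF=0 PC=10
Step 19: PC=10 exec 'MOV D, 4'. After: A=5 B=4 C=2 D=4 ZF=0 PC=11
Step 20: PC=11 exec 'ADD D, 5'. After: A=5 B=4 C=2 D=9 ZF=0 PC=12
Step 21: PC=12 exec 'ADD D, 4'. After: A=5 B=4 C=2 D=13 ZF=0 PC=13
Step 22: PC=13 exec 'MOV D, 3'. After: A=5 B=4 C=2 D=3 ZF=0 PC=14
Step 23: PC=14 exec 'HALT'. After: A=5 B=4 C=2 D=3 ZF=0 PC=14 HALTED
Total instructions executed: 23

Answer: 23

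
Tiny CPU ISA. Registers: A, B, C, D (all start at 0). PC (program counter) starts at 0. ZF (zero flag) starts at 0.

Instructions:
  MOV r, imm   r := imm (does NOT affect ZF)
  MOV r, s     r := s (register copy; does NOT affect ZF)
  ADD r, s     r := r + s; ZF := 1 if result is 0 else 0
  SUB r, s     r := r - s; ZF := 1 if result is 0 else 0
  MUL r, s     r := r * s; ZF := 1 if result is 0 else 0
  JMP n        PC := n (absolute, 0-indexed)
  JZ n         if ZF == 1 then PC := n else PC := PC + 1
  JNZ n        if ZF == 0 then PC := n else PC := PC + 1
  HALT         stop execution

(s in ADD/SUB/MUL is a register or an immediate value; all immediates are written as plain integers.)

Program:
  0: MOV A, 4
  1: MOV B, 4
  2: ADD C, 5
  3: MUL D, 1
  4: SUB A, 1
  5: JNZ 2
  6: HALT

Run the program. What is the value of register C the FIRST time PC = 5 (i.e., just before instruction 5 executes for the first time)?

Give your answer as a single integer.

Step 1: PC=0 exec 'MOV A, 4'. After: A=4 B=0 C=0 D=0 ZF=0 PC=1
Step 2: PC=1 exec 'MOV B, 4'. After: A=4 B=4 C=0 D=0 ZF=0 PC=2
Step 3: PC=2 exec 'ADD C, 5'. After: A=4 B=4 C=5 D=0 ZF=0 PC=3
Step 4: PC=3 exec 'MUL D, 1'. After: A=4 B=4 C=5 D=0 ZF=1 PC=4
Step 5: PC=4 exec 'SUB A, 1'. After: A=3 B=4 C=5 D=0 ZF=0 PC=5
First time PC=5: C=5

5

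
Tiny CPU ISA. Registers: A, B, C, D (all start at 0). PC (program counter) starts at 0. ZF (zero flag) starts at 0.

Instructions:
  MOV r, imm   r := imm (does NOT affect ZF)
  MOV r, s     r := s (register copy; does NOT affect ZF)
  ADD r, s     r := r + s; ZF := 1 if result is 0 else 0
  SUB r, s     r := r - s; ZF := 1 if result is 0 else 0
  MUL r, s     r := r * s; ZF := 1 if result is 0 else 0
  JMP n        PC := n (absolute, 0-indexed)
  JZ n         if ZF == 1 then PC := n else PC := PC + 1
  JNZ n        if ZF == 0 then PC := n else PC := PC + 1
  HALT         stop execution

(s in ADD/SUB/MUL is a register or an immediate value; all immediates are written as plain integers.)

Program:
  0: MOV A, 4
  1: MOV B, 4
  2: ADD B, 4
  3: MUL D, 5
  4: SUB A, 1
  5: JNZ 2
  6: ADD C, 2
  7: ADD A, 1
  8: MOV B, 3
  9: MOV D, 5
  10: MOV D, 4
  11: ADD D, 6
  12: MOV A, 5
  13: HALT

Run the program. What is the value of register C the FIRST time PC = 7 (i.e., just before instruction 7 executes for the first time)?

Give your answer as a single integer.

Step 1: PC=0 exec 'MOV A, 4'. After: A=4 B=0 C=0 D=0 ZF=0 PC=1
Step 2: PC=1 exec 'MOV B, 4'. After: A=4 B=4 C=0 D=0 ZF=0 PC=2
Step 3: PC=2 exec 'ADD B, 4'. After: A=4 B=8 C=0 D=0 ZF=0 PC=3
Step 4: PC=3 exec 'MUL D, 5'. After: A=4 B=8 C=0 D=0 ZF=1 PC=4
Step 5: PC=4 exec 'SUB A, 1'. After: A=3 B=8 C=0 D=0 ZF=0 PC=5
Step 6: PC=5 exec 'JNZ 2'. After: A=3 B=8 C=0 D=0 ZF=0 PC=2
Step 7: PC=2 exec 'ADD B, 4'. After: A=3 B=12 C=0 D=0 ZF=0 PC=3
Step 8: PC=3 exec 'MUL D, 5'. After: A=3 B=12 C=0 D=0 ZF=1 PC=4
Step 9: PC=4 exec 'SUB A, 1'. After: A=2 B=12 C=0 D=0 ZF=0 PC=5
Step 10: PC=5 exec 'JNZ 2'. After: A=2 B=12 C=0 D=0 ZF=0 PC=2
Step 11: PC=2 exec 'ADD B, 4'. After: A=2 B=16 C=0 D=0 ZF=0 PC=3
Step 12: PC=3 exec 'MUL D, 5'. After: A=2 B=16 C=0 D=0 ZF=1 PC=4
Step 13: PC=4 exec 'SUB A, 1'. After: A=1 B=16 C=0 D=0 ZF=0 PC=5
Step 14: PC=5 exec 'JNZ 2'. After: A=1 B=16 C=0 D=0 ZF=0 PC=2
Step 15: PC=2 exec 'ADD B, 4'. After: A=1 B=20 C=0 D=0 ZF=0 PC=3
Step 16: PC=3 exec 'MUL D, 5'. After: A=1 B=20 C=0 D=0 ZF=1 PC=4
Step 17: PC=4 exec 'SUB A, 1'. After: A=0 B=20 C=0 D=0 ZF=1 PC=5
Step 18: PC=5 exec 'JNZ 2'. After: A=0 B=20 C=0 D=0 ZF=1 PC=6
Step 19: PC=6 exec 'ADD C, 2'. After: A=0 B=20 C=2 D=0 ZF=0 PC=7
First time PC=7: C=2

2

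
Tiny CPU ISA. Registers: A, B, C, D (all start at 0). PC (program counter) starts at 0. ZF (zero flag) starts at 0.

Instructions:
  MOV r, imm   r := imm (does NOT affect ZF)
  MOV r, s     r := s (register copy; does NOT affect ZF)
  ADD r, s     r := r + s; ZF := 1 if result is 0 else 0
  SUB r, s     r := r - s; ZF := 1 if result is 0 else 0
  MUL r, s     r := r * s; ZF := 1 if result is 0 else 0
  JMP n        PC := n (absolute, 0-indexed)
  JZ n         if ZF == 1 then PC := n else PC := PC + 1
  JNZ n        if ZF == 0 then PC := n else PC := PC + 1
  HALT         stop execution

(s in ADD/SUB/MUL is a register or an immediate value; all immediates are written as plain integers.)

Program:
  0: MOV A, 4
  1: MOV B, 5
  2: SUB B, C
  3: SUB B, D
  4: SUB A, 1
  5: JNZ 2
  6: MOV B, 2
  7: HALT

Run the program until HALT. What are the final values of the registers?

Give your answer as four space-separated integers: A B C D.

Answer: 0 2 0 0

Derivation:
Step 1: PC=0 exec 'MOV A, 4'. After: A=4 B=0 C=0 D=0 ZF=0 PC=1
Step 2: PC=1 exec 'MOV B, 5'. After: A=4 B=5 C=0 D=0 ZF=0 PC=2
Step 3: PC=2 exec 'SUB B, C'. After: A=4 B=5 C=0 D=0 ZF=0 PC=3
Step 4: PC=3 exec 'SUB B, D'. After: A=4 B=5 C=0 D=0 ZF=0 PC=4
Step 5: PC=4 exec 'SUB A, 1'. After: A=3 B=5 C=0 D=0 ZF=0 PC=5
Step 6: PC=5 exec 'JNZ 2'. After: A=3 B=5 C=0 D=0 ZF=0 PC=2
Step 7: PC=2 exec 'SUB B, C'. After: A=3 B=5 C=0 D=0 ZF=0 PC=3
Step 8: PC=3 exec 'SUB B, D'. After: A=3 B=5 C=0 D=0 ZF=0 PC=4
Step 9: PC=4 exec 'SUB A, 1'. After: A=2 B=5 C=0 D=0 ZF=0 PC=5
Step 10: PC=5 exec 'JNZ 2'. After: A=2 B=5 C=0 D=0 ZF=0 PC=2
Step 11: PC=2 exec 'SUB B, C'. After: A=2 B=5 C=0 D=0 ZF=0 PC=3
Step 12: PC=3 exec 'SUB B, D'. After: A=2 B=5 C=0 D=0 ZF=0 PC=4
Step 13: PC=4 exec 'SUB A, 1'. After: A=1 B=5 C=0 D=0 ZF=0 PC=5
Step 14: PC=5 exec 'JNZ 2'. After: A=1 B=5 C=0 D=0 ZF=0 PC=2
Step 15: PC=2 exec 'SUB B, C'. After: A=1 B=5 C=0 D=0 ZF=0 PC=3
Step 16: PC=3 exec 'SUB B, D'. After: A=1 B=5 C=0 D=0 ZF=0 PC=4
Step 17: PC=4 exec 'SUB A, 1'. After: A=0 B=5 C=0 D=0 ZF=1 PC=5
Step 18: PC=5 exec 'JNZ 2'. After: A=0 B=5 C=0 D=0 ZF=1 PC=6
Step 19: PC=6 exec 'MOV B, 2'. After: A=0 B=2 C=0 D=0 ZF=1 PC=7
Step 20: PC=7 exec 'HALT'. After: A=0 B=2 C=0 D=0 ZF=1 PC=7 HALTED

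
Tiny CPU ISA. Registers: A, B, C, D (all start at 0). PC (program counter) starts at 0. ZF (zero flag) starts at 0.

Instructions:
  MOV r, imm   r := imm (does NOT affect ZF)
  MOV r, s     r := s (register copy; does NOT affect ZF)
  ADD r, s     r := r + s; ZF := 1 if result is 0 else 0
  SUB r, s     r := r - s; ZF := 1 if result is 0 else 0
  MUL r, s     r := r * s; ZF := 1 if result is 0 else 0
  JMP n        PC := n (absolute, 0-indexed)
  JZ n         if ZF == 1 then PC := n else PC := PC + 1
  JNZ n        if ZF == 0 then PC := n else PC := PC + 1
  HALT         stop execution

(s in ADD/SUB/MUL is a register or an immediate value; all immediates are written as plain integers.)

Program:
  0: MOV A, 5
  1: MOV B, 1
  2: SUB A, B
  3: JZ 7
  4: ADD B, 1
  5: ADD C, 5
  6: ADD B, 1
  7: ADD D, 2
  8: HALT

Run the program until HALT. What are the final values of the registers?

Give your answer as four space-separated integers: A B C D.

Answer: 4 3 5 2

Derivation:
Step 1: PC=0 exec 'MOV A, 5'. After: A=5 B=0 C=0 D=0 ZF=0 PC=1
Step 2: PC=1 exec 'MOV B, 1'. After: A=5 B=1 C=0 D=0 ZF=0 PC=2
Step 3: PC=2 exec 'SUB A, B'. After: A=4 B=1 C=0 D=0 ZF=0 PC=3
Step 4: PC=3 exec 'JZ 7'. After: A=4 B=1 C=0 D=0 ZF=0 PC=4
Step 5: PC=4 exec 'ADD B, 1'. After: A=4 B=2 C=0 D=0 ZF=0 PC=5
Step 6: PC=5 exec 'ADD C, 5'. After: A=4 B=2 C=5 D=0 ZF=0 PC=6
Step 7: PC=6 exec 'ADD B, 1'. After: A=4 B=3 C=5 D=0 ZF=0 PC=7
Step 8: PC=7 exec 'ADD D, 2'. After: A=4 B=3 C=5 D=2 ZF=0 PC=8
Step 9: PC=8 exec 'HALT'. After: A=4 B=3 C=5 D=2 ZF=0 PC=8 HALTED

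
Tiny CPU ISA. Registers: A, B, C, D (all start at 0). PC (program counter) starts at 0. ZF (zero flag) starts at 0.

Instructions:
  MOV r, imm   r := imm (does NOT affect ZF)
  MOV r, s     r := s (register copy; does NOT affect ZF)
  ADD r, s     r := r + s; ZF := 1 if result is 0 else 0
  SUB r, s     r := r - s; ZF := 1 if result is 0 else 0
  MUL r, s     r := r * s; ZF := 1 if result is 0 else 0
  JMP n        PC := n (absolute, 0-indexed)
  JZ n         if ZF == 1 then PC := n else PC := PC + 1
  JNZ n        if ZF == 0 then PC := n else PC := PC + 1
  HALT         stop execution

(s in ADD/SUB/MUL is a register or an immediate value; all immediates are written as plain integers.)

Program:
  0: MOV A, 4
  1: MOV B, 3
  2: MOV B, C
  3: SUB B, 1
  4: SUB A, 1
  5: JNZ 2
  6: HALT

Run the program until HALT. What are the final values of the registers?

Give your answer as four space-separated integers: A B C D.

Step 1: PC=0 exec 'MOV A, 4'. After: A=4 B=0 C=0 D=0 ZF=0 PC=1
Step 2: PC=1 exec 'MOV B, 3'. After: A=4 B=3 C=0 D=0 ZF=0 PC=2
Step 3: PC=2 exec 'MOV B, C'. After: A=4 B=0 C=0 D=0 ZF=0 PC=3
Step 4: PC=3 exec 'SUB B, 1'. After: A=4 B=-1 C=0 D=0 ZF=0 PC=4
Step 5: PC=4 exec 'SUB A, 1'. After: A=3 B=-1 C=0 D=0 ZF=0 PC=5
Step 6: PC=5 exec 'JNZ 2'. After: A=3 B=-1 C=0 D=0 ZF=0 PC=2
Step 7: PC=2 exec 'MOV B, C'. After: A=3 B=0 C=0 D=0 ZF=0 PC=3
Step 8: PC=3 exec 'SUB B, 1'. After: A=3 B=-1 C=0 D=0 ZF=0 PC=4
Step 9: PC=4 exec 'SUB A, 1'. After: A=2 B=-1 C=0 D=0 ZF=0 PC=5
Step 10: PC=5 exec 'JNZ 2'. After: A=2 B=-1 C=0 D=0 ZF=0 PC=2
Step 11: PC=2 exec 'MOV B, C'. After: A=2 B=0 C=0 D=0 ZF=0 PC=3
Step 12: PC=3 exec 'SUB B, 1'. After: A=2 B=-1 C=0 D=0 ZF=0 PC=4
Step 13: PC=4 exec 'SUB A, 1'. After: A=1 B=-1 C=0 D=0 ZF=0 PC=5
Step 14: PC=5 exec 'JNZ 2'. After: A=1 B=-1 C=0 D=0 ZF=0 PC=2
Step 15: PC=2 exec 'MOV B, C'. After: A=1 B=0 C=0 D=0 ZF=0 PC=3
Step 16: PC=3 exec 'SUB B, 1'. After: A=1 B=-1 C=0 D=0 ZF=0 PC=4
Step 17: PC=4 exec 'SUB A, 1'. After: A=0 B=-1 C=0 D=0 ZF=1 PC=5
Step 18: PC=5 exec 'JNZ 2'. After: A=0 B=-1 C=0 D=0 ZF=1 PC=6
Step 19: PC=6 exec 'HALT'. After: A=0 B=-1 C=0 D=0 ZF=1 PC=6 HALTED

Answer: 0 -1 0 0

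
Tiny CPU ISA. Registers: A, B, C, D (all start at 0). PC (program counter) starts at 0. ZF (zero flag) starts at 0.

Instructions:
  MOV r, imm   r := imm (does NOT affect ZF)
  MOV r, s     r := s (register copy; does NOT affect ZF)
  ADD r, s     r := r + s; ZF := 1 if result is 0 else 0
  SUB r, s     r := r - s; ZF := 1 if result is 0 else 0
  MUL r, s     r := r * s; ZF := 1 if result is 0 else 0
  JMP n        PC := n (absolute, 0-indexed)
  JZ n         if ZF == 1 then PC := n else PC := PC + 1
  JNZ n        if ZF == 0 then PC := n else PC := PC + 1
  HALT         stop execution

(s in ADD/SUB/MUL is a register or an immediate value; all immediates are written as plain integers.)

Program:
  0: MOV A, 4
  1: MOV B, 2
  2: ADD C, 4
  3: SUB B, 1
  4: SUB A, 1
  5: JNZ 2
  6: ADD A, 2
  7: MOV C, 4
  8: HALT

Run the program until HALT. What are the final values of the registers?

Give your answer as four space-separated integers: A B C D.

Answer: 2 -2 4 0

Derivation:
Step 1: PC=0 exec 'MOV A, 4'. After: A=4 B=0 C=0 D=0 ZF=0 PC=1
Step 2: PC=1 exec 'MOV B, 2'. After: A=4 B=2 C=0 D=0 ZF=0 PC=2
Step 3: PC=2 exec 'ADD C, 4'. After: A=4 B=2 C=4 D=0 ZF=0 PC=3
Step 4: PC=3 exec 'SUB B, 1'. After: A=4 B=1 C=4 D=0 ZF=0 PC=4
Step 5: PC=4 exec 'SUB A, 1'. After: A=3 B=1 C=4 D=0 ZF=0 PC=5
Step 6: PC=5 exec 'JNZ 2'. After: A=3 B=1 C=4 D=0 ZF=0 PC=2
Step 7: PC=2 exec 'ADD C, 4'. After: A=3 B=1 C=8 D=0 ZF=0 PC=3
Step 8: PC=3 exec 'SUB B, 1'. After: A=3 B=0 C=8 D=0 ZF=1 PC=4
Step 9: PC=4 exec 'SUB A, 1'. After: A=2 B=0 C=8 D=0 ZF=0 PC=5
Step 10: PC=5 exec 'JNZ 2'. After: A=2 B=0 C=8 D=0 ZF=0 PC=2
Step 11: PC=2 exec 'ADD C, 4'. After: A=2 B=0 C=12 D=0 ZF=0 PC=3
Step 12: PC=3 exec 'SUB B, 1'. After: A=2 B=-1 C=12 D=0 ZF=0 PC=4
Step 13: PC=4 exec 'SUB A, 1'. After: A=1 B=-1 C=12 D=0 ZF=0 PC=5
Step 14: PC=5 exec 'JNZ 2'. After: A=1 B=-1 C=12 D=0 ZF=0 PC=2
Step 15: PC=2 exec 'ADD C, 4'. After: A=1 B=-1 C=16 D=0 ZF=0 PC=3
Step 16: PC=3 exec 'SUB B, 1'. After: A=1 B=-2 C=16 D=0 ZF=0 PC=4
Step 17: PC=4 exec 'SUB A, 1'. After: A=0 B=-2 C=16 D=0 ZF=1 PC=5
Step 18: PC=5 exec 'JNZ 2'. After: A=0 B=-2 C=16 D=0 ZF=1 PC=6
Step 19: PC=6 exec 'ADD A, 2'. After: A=2 B=-2 C=16 D=0 ZF=0 PC=7
Step 20: PC=7 exec 'MOV C, 4'. After: A=2 B=-2 C=4 D=0 ZF=0 PC=8
Step 21: PC=8 exec 'HALT'. After: A=2 B=-2 C=4 D=0 ZF=0 PC=8 HALTED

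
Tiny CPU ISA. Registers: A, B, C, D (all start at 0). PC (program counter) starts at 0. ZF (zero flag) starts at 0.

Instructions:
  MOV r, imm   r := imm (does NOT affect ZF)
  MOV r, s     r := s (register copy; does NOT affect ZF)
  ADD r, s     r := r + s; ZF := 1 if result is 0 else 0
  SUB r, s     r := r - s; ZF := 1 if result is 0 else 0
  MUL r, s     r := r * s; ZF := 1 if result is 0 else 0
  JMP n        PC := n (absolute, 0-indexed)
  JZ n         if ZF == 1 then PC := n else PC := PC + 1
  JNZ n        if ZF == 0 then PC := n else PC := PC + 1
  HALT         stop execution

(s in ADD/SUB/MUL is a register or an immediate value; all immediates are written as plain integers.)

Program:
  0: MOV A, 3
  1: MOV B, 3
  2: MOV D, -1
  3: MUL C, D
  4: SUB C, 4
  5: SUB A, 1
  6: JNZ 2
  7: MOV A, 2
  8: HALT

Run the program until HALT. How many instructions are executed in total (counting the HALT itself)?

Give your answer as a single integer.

Answer: 19

Derivation:
Step 1: PC=0 exec 'MOV A, 3'. After: A=3 B=0 C=0 D=0 ZF=0 PC=1
Step 2: PC=1 exec 'MOV B, 3'. After: A=3 B=3 C=0 D=0 ZF=0 PC=2
Step 3: PC=2 exec 'MOV D, -1'. After: A=3 B=3 C=0 D=-1 ZF=0 PC=3
Step 4: PC=3 exec 'MUL C, D'. After: A=3 B=3 C=0 D=-1 ZF=1 PC=4
Step 5: PC=4 exec 'SUB C, 4'. After: A=3 B=3 C=-4 D=-1 ZF=0 PC=5
Step 6: PC=5 exec 'SUB A, 1'. After: A=2 B=3 C=-4 D=-1 ZF=0 PC=6
Step 7: PC=6 exec 'JNZ 2'. After: A=2 B=3 C=-4 D=-1 ZF=0 PC=2
Step 8: PC=2 exec 'MOV D, -1'. After: A=2 B=3 C=-4 D=-1 ZF=0 PC=3
Step 9: PC=3 exec 'MUL C, D'. After: A=2 B=3 C=4 D=-1 ZF=0 PC=4
Step 10: PC=4 exec 'SUB C, 4'. After: A=2 B=3 C=0 D=-1 ZF=1 PC=5
Step 11: PC=5 exec 'SUB A, 1'. After: A=1 B=3 C=0 D=-1 ZF=0 PC=6
Step 12: PC=6 exec 'JNZ 2'. After: A=1 B=3 C=0 D=-1 ZF=0 PC=2
Step 13: PC=2 exec 'MOV D, -1'. After: A=1 B=3 C=0 D=-1 ZF=0 PC=3
Step 14: PC=3 exec 'MUL C, D'. After: A=1 B=3 C=0 D=-1 ZF=1 PC=4
Step 15: PC=4 exec 'SUB C, 4'. After: A=1 B=3 C=-4 D=-1 ZF=0 PC=5
Step 16: PC=5 exec 'SUB A, 1'. After: A=0 B=3 C=-4 D=-1 ZF=1 PC=6
Step 17: PC=6 exec 'JNZ 2'. After: A=0 B=3 C=-4 D=-1 ZF=1 PC=7
Step 18: PC=7 exec 'MOV A, 2'. After: A=2 B=3 C=-4 D=-1 ZF=1 PC=8
Step 19: PC=8 exec 'HALT'. After: A=2 B=3 C=-4 D=-1 ZF=1 PC=8 HALTED
Total instructions executed: 19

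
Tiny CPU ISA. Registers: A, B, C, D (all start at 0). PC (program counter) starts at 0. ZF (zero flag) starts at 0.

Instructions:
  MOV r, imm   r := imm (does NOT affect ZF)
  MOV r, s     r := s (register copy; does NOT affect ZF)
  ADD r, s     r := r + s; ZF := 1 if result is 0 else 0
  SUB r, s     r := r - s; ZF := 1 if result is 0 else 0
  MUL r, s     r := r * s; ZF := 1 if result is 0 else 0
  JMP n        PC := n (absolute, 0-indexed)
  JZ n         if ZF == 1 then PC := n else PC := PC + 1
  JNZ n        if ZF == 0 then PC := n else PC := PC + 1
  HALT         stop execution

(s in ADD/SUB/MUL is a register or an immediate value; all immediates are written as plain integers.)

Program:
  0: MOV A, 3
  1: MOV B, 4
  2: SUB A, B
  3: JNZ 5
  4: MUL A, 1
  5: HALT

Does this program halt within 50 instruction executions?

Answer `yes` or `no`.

Step 1: PC=0 exec 'MOV A, 3'. After: A=3 B=0 C=0 D=0 ZF=0 PC=1
Step 2: PC=1 exec 'MOV B, 4'. After: A=3 B=4 C=0 D=0 ZF=0 PC=2
Step 3: PC=2 exec 'SUB A, B'. After: A=-1 B=4 C=0 D=0 ZF=0 PC=3
Step 4: PC=3 exec 'JNZ 5'. After: A=-1 B=4 C=0 D=0 ZF=0 PC=5
Step 5: PC=5 exec 'HALT'. After: A=-1 B=4 C=0 D=0 ZF=0 PC=5 HALTED

Answer: yes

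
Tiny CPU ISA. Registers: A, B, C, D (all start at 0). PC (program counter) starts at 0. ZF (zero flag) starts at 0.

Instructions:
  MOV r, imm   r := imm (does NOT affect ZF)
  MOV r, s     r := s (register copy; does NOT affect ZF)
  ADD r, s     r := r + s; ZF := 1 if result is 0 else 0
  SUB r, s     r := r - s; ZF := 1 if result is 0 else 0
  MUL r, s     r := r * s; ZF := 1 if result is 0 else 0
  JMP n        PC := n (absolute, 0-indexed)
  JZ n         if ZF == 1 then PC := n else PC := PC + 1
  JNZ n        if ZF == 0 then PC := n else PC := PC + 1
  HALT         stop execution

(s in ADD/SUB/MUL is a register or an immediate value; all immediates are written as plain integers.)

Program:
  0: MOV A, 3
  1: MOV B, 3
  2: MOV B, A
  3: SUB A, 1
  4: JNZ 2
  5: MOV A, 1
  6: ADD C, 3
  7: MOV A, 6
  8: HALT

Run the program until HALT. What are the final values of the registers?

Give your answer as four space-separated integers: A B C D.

Step 1: PC=0 exec 'MOV A, 3'. After: A=3 B=0 C=0 D=0 ZF=0 PC=1
Step 2: PC=1 exec 'MOV B, 3'. After: A=3 B=3 C=0 D=0 ZF=0 PC=2
Step 3: PC=2 exec 'MOV B, A'. After: A=3 B=3 C=0 D=0 ZF=0 PC=3
Step 4: PC=3 exec 'SUB A, 1'. After: A=2 B=3 C=0 D=0 ZF=0 PC=4
Step 5: PC=4 exec 'JNZ 2'. After: A=2 B=3 C=0 D=0 ZF=0 PC=2
Step 6: PC=2 exec 'MOV B, A'. After: A=2 B=2 C=0 D=0 ZF=0 PC=3
Step 7: PC=3 exec 'SUB A, 1'. After: A=1 B=2 C=0 D=0 ZF=0 PC=4
Step 8: PC=4 exec 'JNZ 2'. After: A=1 B=2 C=0 D=0 ZF=0 PC=2
Step 9: PC=2 exec 'MOV B, A'. After: A=1 B=1 C=0 D=0 ZF=0 PC=3
Step 10: PC=3 exec 'SUB A, 1'. After: A=0 B=1 C=0 D=0 ZF=1 PC=4
Step 11: PC=4 exec 'JNZ 2'. After: A=0 B=1 C=0 D=0 ZF=1 PC=5
Step 12: PC=5 exec 'MOV A, 1'. After: A=1 B=1 C=0 D=0 ZF=1 PC=6
Step 13: PC=6 exec 'ADD C, 3'. After: A=1 B=1 C=3 D=0 ZF=0 PC=7
Step 14: PC=7 exec 'MOV A, 6'. After: A=6 B=1 C=3 D=0 ZF=0 PC=8
Step 15: PC=8 exec 'HALT'. After: A=6 B=1 C=3 D=0 ZF=0 PC=8 HALTED

Answer: 6 1 3 0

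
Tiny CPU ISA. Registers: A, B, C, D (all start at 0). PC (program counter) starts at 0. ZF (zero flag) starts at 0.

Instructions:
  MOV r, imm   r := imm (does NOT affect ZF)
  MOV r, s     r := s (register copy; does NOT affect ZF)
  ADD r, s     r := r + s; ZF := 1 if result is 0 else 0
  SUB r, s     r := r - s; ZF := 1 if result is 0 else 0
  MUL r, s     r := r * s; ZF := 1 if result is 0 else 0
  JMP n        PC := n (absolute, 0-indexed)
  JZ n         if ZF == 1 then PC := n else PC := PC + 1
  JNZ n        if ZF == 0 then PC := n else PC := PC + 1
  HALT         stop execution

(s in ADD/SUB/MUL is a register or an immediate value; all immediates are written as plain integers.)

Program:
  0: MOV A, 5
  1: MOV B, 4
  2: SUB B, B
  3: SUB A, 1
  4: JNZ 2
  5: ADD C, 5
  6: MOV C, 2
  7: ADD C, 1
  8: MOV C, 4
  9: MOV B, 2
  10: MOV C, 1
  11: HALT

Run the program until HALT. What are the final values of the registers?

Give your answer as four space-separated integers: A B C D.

Answer: 0 2 1 0

Derivation:
Step 1: PC=0 exec 'MOV A, 5'. After: A=5 B=0 C=0 D=0 ZF=0 PC=1
Step 2: PC=1 exec 'MOV B, 4'. After: A=5 B=4 C=0 D=0 ZF=0 PC=2
Step 3: PC=2 exec 'SUB B, B'. After: A=5 B=0 C=0 D=0 ZF=1 PC=3
Step 4: PC=3 exec 'SUB A, 1'. After: A=4 B=0 C=0 D=0 ZF=0 PC=4
Step 5: PC=4 exec 'JNZ 2'. After: A=4 B=0 C=0 D=0 ZF=0 PC=2
Step 6: PC=2 exec 'SUB B, B'. After: A=4 B=0 C=0 D=0 ZF=1 PC=3
Step 7: PC=3 exec 'SUB A, 1'. After: A=3 B=0 C=0 D=0 ZF=0 PC=4
Step 8: PC=4 exec 'JNZ 2'. After: A=3 B=0 C=0 D=0 ZF=0 PC=2
Step 9: PC=2 exec 'SUB B, B'. After: A=3 B=0 C=0 D=0 ZF=1 PC=3
Step 10: PC=3 exec 'SUB A, 1'. After: A=2 B=0 C=0 D=0 ZF=0 PC=4
Step 11: PC=4 exec 'JNZ 2'. After: A=2 B=0 C=0 D=0 ZF=0 PC=2
Step 12: PC=2 exec 'SUB B, B'. After: A=2 B=0 C=0 D=0 ZF=1 PC=3
Step 13: PC=3 exec 'SUB A, 1'. After: A=1 B=0 C=0 D=0 ZF=0 PC=4
Step 14: PC=4 exec 'JNZ 2'. After: A=1 B=0 C=0 D=0 ZF=0 PC=2
Step 15: PC=2 exec 'SUB B, B'. After: A=1 B=0 C=0 D=0 ZF=1 PC=3
Step 16: PC=3 exec 'SUB A, 1'. After: A=0 B=0 C=0 D=0 ZF=1 PC=4
Step 17: PC=4 exec 'JNZ 2'. After: A=0 B=0 C=0 D=0 ZF=1 PC=5
Step 18: PC=5 exec 'ADD C, 5'. After: A=0 B=0 C=5 D=0 ZF=0 PC=6
Step 19: PC=6 exec 'MOV C, 2'. After: A=0 B=0 C=2 D=0 ZF=0 PC=7
Step 20: PC=7 exec 'ADD C, 1'. After: A=0 B=0 C=3 D=0 ZF=0 PC=8
Step 21: PC=8 exec 'MOV C, 4'. After: A=0 B=0 C=4 D=0 ZF=0 PC=9
Step 22: PC=9 exec 'MOV B, 2'. After: A=0 B=2 C=4 D=0 ZF=0 PC=10
Step 23: PC=10 exec 'MOV C, 1'. After: A=0 B=2 C=1 D=0 ZF=0 PC=11
Step 24: PC=11 exec 'HALT'. After: A=0 B=2 C=1 D=0 ZF=0 PC=11 HALTED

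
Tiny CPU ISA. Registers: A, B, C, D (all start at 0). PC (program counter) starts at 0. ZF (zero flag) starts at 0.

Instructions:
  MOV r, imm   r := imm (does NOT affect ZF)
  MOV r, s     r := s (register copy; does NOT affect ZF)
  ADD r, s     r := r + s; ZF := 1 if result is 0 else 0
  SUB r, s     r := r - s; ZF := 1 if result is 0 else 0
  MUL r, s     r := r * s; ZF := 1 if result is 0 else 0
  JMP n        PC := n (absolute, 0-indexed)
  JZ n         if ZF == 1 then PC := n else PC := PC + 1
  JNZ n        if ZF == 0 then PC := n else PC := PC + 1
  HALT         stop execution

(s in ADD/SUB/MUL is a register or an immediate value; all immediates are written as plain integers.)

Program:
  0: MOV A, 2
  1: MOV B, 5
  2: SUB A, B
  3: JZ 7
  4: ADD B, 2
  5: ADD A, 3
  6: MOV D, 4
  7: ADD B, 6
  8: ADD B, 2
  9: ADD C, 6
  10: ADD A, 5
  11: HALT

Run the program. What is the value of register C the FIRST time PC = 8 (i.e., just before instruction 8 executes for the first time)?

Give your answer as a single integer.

Step 1: PC=0 exec 'MOV A, 2'. After: A=2 B=0 C=0 D=0 ZF=0 PC=1
Step 2: PC=1 exec 'MOV B, 5'. After: A=2 B=5 C=0 D=0 ZF=0 PC=2
Step 3: PC=2 exec 'SUB A, B'. After: A=-3 B=5 C=0 D=0 ZF=0 PC=3
Step 4: PC=3 exec 'JZ 7'. After: A=-3 B=5 C=0 D=0 ZF=0 PC=4
Step 5: PC=4 exec 'ADD B, 2'. After: A=-3 B=7 C=0 D=0 ZF=0 PC=5
Step 6: PC=5 exec 'ADD A, 3'. After: A=0 B=7 C=0 D=0 ZF=1 PC=6
Step 7: PC=6 exec 'MOV D, 4'. After: A=0 B=7 C=0 D=4 ZF=1 PC=7
Step 8: PC=7 exec 'ADD B, 6'. After: A=0 B=13 C=0 D=4 ZF=0 PC=8
First time PC=8: C=0

0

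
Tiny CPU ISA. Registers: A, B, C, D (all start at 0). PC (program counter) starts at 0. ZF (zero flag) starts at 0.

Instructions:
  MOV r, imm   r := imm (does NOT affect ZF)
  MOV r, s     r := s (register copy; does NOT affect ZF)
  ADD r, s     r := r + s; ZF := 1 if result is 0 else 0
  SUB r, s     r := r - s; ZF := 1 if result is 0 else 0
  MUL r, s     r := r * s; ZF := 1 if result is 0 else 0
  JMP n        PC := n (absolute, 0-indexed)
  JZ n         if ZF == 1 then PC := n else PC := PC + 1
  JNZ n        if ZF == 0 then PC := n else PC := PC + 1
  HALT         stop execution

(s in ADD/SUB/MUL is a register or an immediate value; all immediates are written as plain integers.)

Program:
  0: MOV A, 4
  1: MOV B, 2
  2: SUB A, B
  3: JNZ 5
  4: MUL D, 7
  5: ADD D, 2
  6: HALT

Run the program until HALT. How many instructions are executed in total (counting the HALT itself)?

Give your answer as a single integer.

Step 1: PC=0 exec 'MOV A, 4'. After: A=4 B=0 C=0 D=0 ZF=0 PC=1
Step 2: PC=1 exec 'MOV B, 2'. After: A=4 B=2 C=0 D=0 ZF=0 PC=2
Step 3: PC=2 exec 'SUB A, B'. After: A=2 B=2 C=0 D=0 ZF=0 PC=3
Step 4: PC=3 exec 'JNZ 5'. After: A=2 B=2 C=0 D=0 ZF=0 PC=5
Step 5: PC=5 exec 'ADD D, 2'. After: A=2 B=2 C=0 D=2 ZF=0 PC=6
Step 6: PC=6 exec 'HALT'. After: A=2 B=2 C=0 D=2 ZF=0 PC=6 HALTED
Total instructions executed: 6

Answer: 6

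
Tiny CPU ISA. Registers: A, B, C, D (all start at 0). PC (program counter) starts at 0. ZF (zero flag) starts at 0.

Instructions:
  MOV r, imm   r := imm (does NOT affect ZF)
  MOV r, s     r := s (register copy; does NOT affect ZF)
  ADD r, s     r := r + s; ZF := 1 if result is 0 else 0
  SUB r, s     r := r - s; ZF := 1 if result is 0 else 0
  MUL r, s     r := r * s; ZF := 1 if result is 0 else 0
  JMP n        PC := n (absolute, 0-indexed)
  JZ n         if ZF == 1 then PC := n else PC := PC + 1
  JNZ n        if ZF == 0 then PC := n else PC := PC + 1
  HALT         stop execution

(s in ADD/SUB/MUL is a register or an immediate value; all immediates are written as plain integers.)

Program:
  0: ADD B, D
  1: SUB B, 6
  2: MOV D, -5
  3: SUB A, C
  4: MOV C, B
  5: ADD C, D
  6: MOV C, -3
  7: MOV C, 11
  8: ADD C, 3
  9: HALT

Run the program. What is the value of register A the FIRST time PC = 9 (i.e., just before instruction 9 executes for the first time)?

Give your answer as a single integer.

Step 1: PC=0 exec 'ADD B, D'. After: A=0 B=0 C=0 D=0 ZF=1 PC=1
Step 2: PC=1 exec 'SUB B, 6'. After: A=0 B=-6 C=0 D=0 ZF=0 PC=2
Step 3: PC=2 exec 'MOV D, -5'. After: A=0 B=-6 C=0 D=-5 ZF=0 PC=3
Step 4: PC=3 exec 'SUB A, C'. After: A=0 B=-6 C=0 D=-5 ZF=1 PC=4
Step 5: PC=4 exec 'MOV C, B'. After: A=0 B=-6 C=-6 D=-5 ZF=1 PC=5
Step 6: PC=5 exec 'ADD C, D'. After: A=0 B=-6 C=-11 D=-5 ZF=0 PC=6
Step 7: PC=6 exec 'MOV C, -3'. After: A=0 B=-6 C=-3 D=-5 ZF=0 PC=7
Step 8: PC=7 exec 'MOV C, 11'. After: A=0 B=-6 C=11 D=-5 ZF=0 PC=8
Step 9: PC=8 exec 'ADD C, 3'. After: A=0 B=-6 C=14 D=-5 ZF=0 PC=9
First time PC=9: A=0

0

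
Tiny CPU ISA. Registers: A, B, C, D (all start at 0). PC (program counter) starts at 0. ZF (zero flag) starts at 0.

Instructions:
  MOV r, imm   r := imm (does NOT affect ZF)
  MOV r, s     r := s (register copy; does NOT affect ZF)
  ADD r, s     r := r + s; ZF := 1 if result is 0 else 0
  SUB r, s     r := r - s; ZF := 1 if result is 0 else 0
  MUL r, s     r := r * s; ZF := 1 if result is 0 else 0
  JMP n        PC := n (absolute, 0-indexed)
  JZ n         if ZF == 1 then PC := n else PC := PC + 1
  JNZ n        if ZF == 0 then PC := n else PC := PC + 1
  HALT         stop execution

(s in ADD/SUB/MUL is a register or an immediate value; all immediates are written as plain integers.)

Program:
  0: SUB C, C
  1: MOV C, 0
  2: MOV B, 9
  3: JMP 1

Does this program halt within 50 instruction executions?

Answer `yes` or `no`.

Answer: no

Derivation:
Step 1: PC=0 exec 'SUB C, C'. After: A=0 B=0 C=0 D=0 ZF=1 PC=1
Step 2: PC=1 exec 'MOV C, 0'. After: A=0 B=0 C=0 D=0 ZF=1 PC=2
Step 3: PC=2 exec 'MOV B, 9'. After: A=0 B=9 C=0 D=0 ZF=1 PC=3
Step 4: PC=3 exec 'JMP 1'. After: A=0 B=9 C=0 D=0 ZF=1 PC=1
Step 5: PC=1 exec 'MOV C, 0'. After: A=0 B=9 C=0 D=0 ZF=1 PC=2
Step 6: PC=2 exec 'MOV B, 9'. After: A=0 B=9 C=0 D=0 ZF=1 PC=3
State after step 6 equals state after step 3: the program is in a cycle of length 3 and will never halt.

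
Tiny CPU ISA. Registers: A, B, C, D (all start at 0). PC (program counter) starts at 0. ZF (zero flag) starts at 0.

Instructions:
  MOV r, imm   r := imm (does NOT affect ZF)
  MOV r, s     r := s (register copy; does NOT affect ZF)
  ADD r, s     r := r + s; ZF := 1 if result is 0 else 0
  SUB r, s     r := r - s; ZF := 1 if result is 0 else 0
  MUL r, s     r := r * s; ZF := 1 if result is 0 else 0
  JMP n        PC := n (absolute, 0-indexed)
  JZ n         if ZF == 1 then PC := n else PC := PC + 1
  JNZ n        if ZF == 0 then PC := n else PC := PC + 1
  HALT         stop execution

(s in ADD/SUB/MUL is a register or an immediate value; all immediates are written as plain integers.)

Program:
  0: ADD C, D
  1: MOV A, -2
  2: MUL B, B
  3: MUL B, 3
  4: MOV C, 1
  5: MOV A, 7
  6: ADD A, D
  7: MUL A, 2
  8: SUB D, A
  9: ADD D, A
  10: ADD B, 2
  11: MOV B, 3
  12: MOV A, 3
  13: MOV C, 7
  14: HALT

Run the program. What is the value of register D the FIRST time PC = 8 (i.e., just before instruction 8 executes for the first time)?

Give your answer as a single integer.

Step 1: PC=0 exec 'ADD C, D'. After: A=0 B=0 C=0 D=0 ZF=1 PC=1
Step 2: PC=1 exec 'MOV A, -2'. After: A=-2 B=0 C=0 D=0 ZF=1 PC=2
Step 3: PC=2 exec 'MUL B, B'. After: A=-2 B=0 C=0 D=0 ZF=1 PC=3
Step 4: PC=3 exec 'MUL B, 3'. After: A=-2 B=0 C=0 D=0 ZF=1 PC=4
Step 5: PC=4 exec 'MOV C, 1'. After: A=-2 B=0 C=1 D=0 ZF=1 PC=5
Step 6: PC=5 exec 'MOV A, 7'. After: A=7 B=0 C=1 D=0 ZF=1 PC=6
Step 7: PC=6 exec 'ADD A, D'. After: A=7 B=0 C=1 D=0 ZF=0 PC=7
Step 8: PC=7 exec 'MUL A, 2'. After: A=14 B=0 C=1 D=0 ZF=0 PC=8
First time PC=8: D=0

0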